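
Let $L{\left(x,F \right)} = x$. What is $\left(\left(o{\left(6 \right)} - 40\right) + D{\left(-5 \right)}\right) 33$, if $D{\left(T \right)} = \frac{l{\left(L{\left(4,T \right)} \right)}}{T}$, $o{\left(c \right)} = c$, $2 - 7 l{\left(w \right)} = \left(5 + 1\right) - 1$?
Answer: $- \frac{39171}{35} \approx -1119.2$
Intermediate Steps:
$l{\left(w \right)} = - \frac{3}{7}$ ($l{\left(w \right)} = \frac{2}{7} - \frac{\left(5 + 1\right) - 1}{7} = \frac{2}{7} - \frac{6 - 1}{7} = \frac{2}{7} - \frac{5}{7} = - \frac{3}{7}$)
$D{\left(T \right)} = - \frac{3}{7 T}$
$\left(\left(o{\left(6 \right)} - 40\right) + D{\left(-5 \right)}\right) 33 = \left(\left(6 - 40\right) - \frac{3}{7 \left(-5\right)}\right) 33 = \left(-34 - - \frac{3}{35}\right) 33 = \left(-34 + \frac{3}{35}\right) 33 = \left(- \frac{1187}{35}\right) 33 = - \frac{39171}{35}$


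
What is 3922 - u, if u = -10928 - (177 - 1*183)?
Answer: 14844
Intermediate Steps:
u = -10922 (u = -10928 - (177 - 183) = -10928 - 1*(-6) = -10928 + 6 = -10922)
3922 - u = 3922 - 1*(-10922) = 3922 + 10922 = 14844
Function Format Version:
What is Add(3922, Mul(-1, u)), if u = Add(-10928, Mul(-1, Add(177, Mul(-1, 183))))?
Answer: 14844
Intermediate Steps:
u = -10922 (u = Add(-10928, Mul(-1, Add(177, -183))) = Add(-10928, Mul(-1, -6)) = Add(-10928, 6) = -10922)
Add(3922, Mul(-1, u)) = Add(3922, Mul(-1, -10922)) = Add(3922, 10922) = 14844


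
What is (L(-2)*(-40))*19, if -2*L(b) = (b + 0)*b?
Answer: 1520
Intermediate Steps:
L(b) = -b²/2 (L(b) = -(b + 0)*b/2 = -b*b/2 = -b²/2)
(L(-2)*(-40))*19 = (-½*(-2)²*(-40))*19 = (-½*4*(-40))*19 = -2*(-40)*19 = 80*19 = 1520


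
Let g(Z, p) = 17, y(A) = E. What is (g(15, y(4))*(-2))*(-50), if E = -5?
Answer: 1700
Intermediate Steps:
y(A) = -5
(g(15, y(4))*(-2))*(-50) = (17*(-2))*(-50) = -34*(-50) = 1700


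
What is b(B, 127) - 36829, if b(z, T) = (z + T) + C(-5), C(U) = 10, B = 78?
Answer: -36614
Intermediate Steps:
b(z, T) = 10 + T + z (b(z, T) = (z + T) + 10 = (T + z) + 10 = 10 + T + z)
b(B, 127) - 36829 = (10 + 127 + 78) - 36829 = 215 - 36829 = -36614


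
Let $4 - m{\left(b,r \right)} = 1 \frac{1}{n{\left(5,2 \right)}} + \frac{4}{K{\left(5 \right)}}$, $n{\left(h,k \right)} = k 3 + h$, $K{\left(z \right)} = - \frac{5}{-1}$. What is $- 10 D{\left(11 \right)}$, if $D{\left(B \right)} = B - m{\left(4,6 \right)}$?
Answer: $- \frac{868}{11} \approx -78.909$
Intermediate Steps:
$K{\left(z \right)} = 5$ ($K{\left(z \right)} = \left(-5\right) \left(-1\right) = 5$)
$n{\left(h,k \right)} = h + 3 k$ ($n{\left(h,k \right)} = 3 k + h = h + 3 k$)
$m{\left(b,r \right)} = \frac{171}{55}$ ($m{\left(b,r \right)} = 4 - \left(1 \frac{1}{5 + 3 \cdot 2} + \frac{4}{5}\right) = 4 - \left(1 \frac{1}{5 + 6} + 4 \cdot \frac{1}{5}\right) = 4 - \left(1 \cdot \frac{1}{11} + \frac{4}{5}\right) = 4 - \left(\frac{1}{11} + \frac{4}{5}\right) = 4 - \frac{49}{55} = \frac{171}{55}$)
$D{\left(B \right)} = - \frac{171}{55} + B$ ($D{\left(B \right)} = B - \frac{171}{55} = - \frac{171}{55} + B$)
$- 10 D{\left(11 \right)} = - 10 \left(- \frac{171}{55} + 11\right) = \left(-10\right) \frac{434}{55} = - \frac{868}{11}$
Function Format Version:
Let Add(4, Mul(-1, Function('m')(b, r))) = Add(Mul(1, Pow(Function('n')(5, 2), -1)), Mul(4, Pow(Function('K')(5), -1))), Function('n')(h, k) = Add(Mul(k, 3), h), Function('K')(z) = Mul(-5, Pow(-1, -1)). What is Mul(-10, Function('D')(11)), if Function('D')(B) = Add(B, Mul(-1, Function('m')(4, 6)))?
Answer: Rational(-868, 11) ≈ -78.909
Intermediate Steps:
Function('K')(z) = 5 (Function('K')(z) = Mul(-5, -1) = 5)
Function('n')(h, k) = Add(h, Mul(3, k)) (Function('n')(h, k) = Add(Mul(3, k), h) = Add(h, Mul(3, k)))
Function('m')(b, r) = Rational(171, 55) (Function('m')(b, r) = Add(4, Mul(-1, Add(Mul(1, Pow(Add(5, Mul(3, 2)), -1)), Mul(4, Pow(5, -1))))) = Add(4, Mul(-1, Add(Mul(1, Pow(Add(5, 6), -1)), Mul(4, Rational(1, 5))))) = Add(4, Mul(-1, Add(Mul(1, Pow(11, -1)), Rational(4, 5)))) = Add(4, Mul(-1, Add(Mul(1, Rational(1, 11)), Rational(4, 5)))) = Add(4, Mul(-1, Add(Rational(1, 11), Rational(4, 5)))) = Add(4, Mul(-1, Rational(49, 55))) = Add(4, Rational(-49, 55)) = Rational(171, 55))
Function('D')(B) = Add(Rational(-171, 55), B) (Function('D')(B) = Add(B, Mul(-1, Rational(171, 55))) = Add(B, Rational(-171, 55)) = Add(Rational(-171, 55), B))
Mul(-10, Function('D')(11)) = Mul(-10, Add(Rational(-171, 55), 11)) = Mul(-10, Rational(434, 55)) = Rational(-868, 11)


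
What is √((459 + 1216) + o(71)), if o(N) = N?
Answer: 3*√194 ≈ 41.785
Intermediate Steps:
√((459 + 1216) + o(71)) = √((459 + 1216) + 71) = √(1675 + 71) = √1746 = 3*√194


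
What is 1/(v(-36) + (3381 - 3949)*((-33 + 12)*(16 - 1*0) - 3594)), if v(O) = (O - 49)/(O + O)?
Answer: 72/160721365 ≈ 4.4798e-7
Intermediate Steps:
v(O) = (-49 + O)/(2*O) (v(O) = (-49 + O)/((2*O)) = (-49 + O)*(1/(2*O)) = (-49 + O)/(2*O))
1/(v(-36) + (3381 - 3949)*((-33 + 12)*(16 - 1*0) - 3594)) = 1/((½)*(-49 - 36)/(-36) + (3381 - 3949)*((-33 + 12)*(16 - 1*0) - 3594)) = 1/((½)*(-1/36)*(-85) - 568*(-21*(16 + 0) - 3594)) = 1/(85/72 - 568*(-21*16 - 3594)) = 1/(85/72 - 568*(-336 - 3594)) = 1/(85/72 - 568*(-3930)) = 1/(85/72 + 2232240) = 1/(160721365/72) = 72/160721365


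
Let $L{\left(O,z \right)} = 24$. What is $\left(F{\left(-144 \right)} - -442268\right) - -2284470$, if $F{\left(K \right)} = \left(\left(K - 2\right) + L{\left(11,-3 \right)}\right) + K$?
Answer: $2726472$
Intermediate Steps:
$F{\left(K \right)} = 22 + 2 K$ ($F{\left(K \right)} = \left(\left(K - 2\right) + 24\right) + K = \left(\left(-2 + K\right) + 24\right) + K = \left(22 + K\right) + K = 22 + 2 K$)
$\left(F{\left(-144 \right)} - -442268\right) - -2284470 = \left(\left(22 + 2 \left(-144\right)\right) - -442268\right) - -2284470 = \left(\left(22 - 288\right) + 442268\right) + 2284470 = \left(-266 + 442268\right) + 2284470 = 442002 + 2284470 = 2726472$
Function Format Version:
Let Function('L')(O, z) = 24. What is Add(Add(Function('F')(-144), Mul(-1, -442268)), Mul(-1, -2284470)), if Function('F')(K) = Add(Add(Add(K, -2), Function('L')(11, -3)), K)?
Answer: 2726472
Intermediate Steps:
Function('F')(K) = Add(22, Mul(2, K)) (Function('F')(K) = Add(Add(Add(K, -2), 24), K) = Add(Add(Add(-2, K), 24), K) = Add(Add(22, K), K) = Add(22, Mul(2, K)))
Add(Add(Function('F')(-144), Mul(-1, -442268)), Mul(-1, -2284470)) = Add(Add(Add(22, Mul(2, -144)), Mul(-1, -442268)), Mul(-1, -2284470)) = Add(Add(Add(22, -288), 442268), 2284470) = Add(Add(-266, 442268), 2284470) = Add(442002, 2284470) = 2726472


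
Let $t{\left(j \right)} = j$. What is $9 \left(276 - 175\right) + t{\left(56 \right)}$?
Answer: $965$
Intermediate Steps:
$9 \left(276 - 175\right) + t{\left(56 \right)} = 9 \left(276 - 175\right) + 56 = 9 \cdot 101 + 56 = 909 + 56 = 965$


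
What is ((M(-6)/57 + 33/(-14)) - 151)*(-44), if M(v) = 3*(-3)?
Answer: 898370/133 ≈ 6754.7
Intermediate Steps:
M(v) = -9
((M(-6)/57 + 33/(-14)) - 151)*(-44) = ((-9/57 + 33/(-14)) - 151)*(-44) = ((-9*1/57 + 33*(-1/14)) - 151)*(-44) = ((-3/19 - 33/14) - 151)*(-44) = (-669/266 - 151)*(-44) = -40835/266*(-44) = 898370/133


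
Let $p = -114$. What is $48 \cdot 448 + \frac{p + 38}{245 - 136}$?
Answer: $\frac{2343860}{109} \approx 21503.0$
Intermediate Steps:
$48 \cdot 448 + \frac{p + 38}{245 - 136} = 48 \cdot 448 + \frac{-114 + 38}{245 - 136} = 21504 - \frac{76}{109} = \frac{2343860}{109}$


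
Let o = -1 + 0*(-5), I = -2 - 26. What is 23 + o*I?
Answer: 51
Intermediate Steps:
I = -28
o = -1 (o = -1 + 0 = -1)
23 + o*I = 23 - 1*(-28) = 23 + 28 = 51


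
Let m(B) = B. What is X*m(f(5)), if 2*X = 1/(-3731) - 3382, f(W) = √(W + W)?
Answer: -12618243*√10/7462 ≈ -5347.4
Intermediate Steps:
f(W) = √2*√W (f(W) = √(2*W) = √2*√W)
X = -12618243/7462 (X = (1/(-3731) - 3382)/2 = (-1/3731 - 3382)/2 = (½)*(-12618243/3731) = -12618243/7462 ≈ -1691.0)
X*m(f(5)) = -12618243*√2*√5/7462 = -12618243*√10/7462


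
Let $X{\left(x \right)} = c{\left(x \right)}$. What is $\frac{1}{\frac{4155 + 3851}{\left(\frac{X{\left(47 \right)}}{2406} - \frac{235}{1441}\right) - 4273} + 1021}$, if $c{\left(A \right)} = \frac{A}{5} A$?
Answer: $\frac{74073081671}{75489830534711} \approx 0.00098123$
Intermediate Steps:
$c{\left(A \right)} = \frac{A^{2}}{5}$ ($c{\left(A \right)} = A \frac{1}{5} A = \frac{A}{5} A = \frac{A^{2}}{5}$)
$X{\left(x \right)} = \frac{x^{2}}{5}$
$\frac{1}{\frac{4155 + 3851}{\left(\frac{X{\left(47 \right)}}{2406} - \frac{235}{1441}\right) - 4273} + 1021} = \frac{1}{\frac{4155 + 3851}{\left(\frac{\frac{1}{5} \cdot 47^{2}}{2406} - \frac{235}{1441}\right) - 4273} + 1021} = \frac{1}{\frac{8006}{\left(\frac{1}{5} \cdot 2209 \cdot \frac{1}{2406} - \frac{235}{1441}\right) - 4273} + 1021} = \frac{1}{\frac{8006}{\left(\frac{2209}{5} \cdot \frac{1}{2406} - \frac{235}{1441}\right) - 4273} + 1021} = \frac{1}{\frac{8006}{\left(\frac{2209}{12030} - \frac{235}{1441}\right) - 4273} + 1021} = \frac{1}{\frac{8006}{\frac{356119}{17335230} - 4273} + 1021} = \frac{1}{\frac{8006}{- \frac{74073081671}{17335230}} + 1021} = \frac{1}{8006 \left(- \frac{17335230}{74073081671}\right) + 1021} = \frac{1}{- \frac{138785851380}{74073081671} + 1021} = \frac{1}{\frac{75489830534711}{74073081671}} = \frac{74073081671}{75489830534711}$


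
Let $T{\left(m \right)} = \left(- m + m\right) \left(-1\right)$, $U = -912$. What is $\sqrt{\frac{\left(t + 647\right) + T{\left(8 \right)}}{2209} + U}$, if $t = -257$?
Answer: $\frac{3 i \sqrt{223802}}{47} \approx 30.196 i$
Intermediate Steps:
$T{\left(m \right)} = 0$ ($T{\left(m \right)} = 0 \left(-1\right) = 0$)
$\sqrt{\frac{\left(t + 647\right) + T{\left(8 \right)}}{2209} + U} = \sqrt{\frac{\left(-257 + 647\right) + 0}{2209} - 912} = \sqrt{\left(390 + 0\right) \frac{1}{2209} - 912} = \sqrt{390 \cdot \frac{1}{2209} - 912} = \sqrt{\frac{390}{2209} - 912} = \sqrt{- \frac{2014218}{2209}} = \frac{3 i \sqrt{223802}}{47}$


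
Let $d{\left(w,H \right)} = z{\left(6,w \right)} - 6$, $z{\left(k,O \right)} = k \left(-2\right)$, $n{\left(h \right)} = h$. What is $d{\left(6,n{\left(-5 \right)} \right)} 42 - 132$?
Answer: $-888$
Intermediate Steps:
$z{\left(k,O \right)} = - 2 k$
$d{\left(w,H \right)} = -18$ ($d{\left(w,H \right)} = \left(-2\right) 6 - 6 = -12 - 6 = -18$)
$d{\left(6,n{\left(-5 \right)} \right)} 42 - 132 = \left(-18\right) 42 - 132 = -756 - 132 = -888$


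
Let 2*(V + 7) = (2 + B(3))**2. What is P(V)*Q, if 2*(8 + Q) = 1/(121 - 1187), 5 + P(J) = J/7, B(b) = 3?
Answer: 1006363/29848 ≈ 33.716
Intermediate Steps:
V = 11/2 (V = -7 + (2 + 3)**2/2 = -7 + (1/2)*5**2 = -7 + (1/2)*25 = -7 + 25/2 = 11/2 ≈ 5.5000)
P(J) = -5 + J/7
Q = -17057/2132 (Q = -8 + 1/(2*(121 - 1187)) = -8 + (1/2)/(-1066) = -8 + (1/2)*(-1/1066) = -8 - 1/2132 = -17057/2132 ≈ -8.0005)
P(V)*Q = (-5 + (1/7)*(11/2))*(-17057/2132) = (-5 + 11/14)*(-17057/2132) = -59/14*(-17057/2132) = 1006363/29848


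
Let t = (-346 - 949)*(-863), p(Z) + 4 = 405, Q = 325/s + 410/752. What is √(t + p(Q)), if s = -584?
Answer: √1117986 ≈ 1057.3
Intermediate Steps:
Q = -155/13724 (Q = 325/(-584) + 410/752 = 325*(-1/584) + 410*(1/752) = -325/584 + 205/376 = -155/13724 ≈ -0.011294)
p(Z) = 401 (p(Z) = -4 + 405 = 401)
t = 1117585 (t = -1295*(-863) = 1117585)
√(t + p(Q)) = √(1117585 + 401) = √1117986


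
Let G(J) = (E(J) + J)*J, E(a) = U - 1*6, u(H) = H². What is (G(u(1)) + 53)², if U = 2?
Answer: 2500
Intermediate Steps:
E(a) = -4 (E(a) = 2 - 1*6 = 2 - 6 = -4)
G(J) = J*(-4 + J) (G(J) = (-4 + J)*J = J*(-4 + J))
(G(u(1)) + 53)² = (1²*(-4 + 1²) + 53)² = (1*(-4 + 1) + 53)² = (1*(-3) + 53)² = (-3 + 53)² = 50² = 2500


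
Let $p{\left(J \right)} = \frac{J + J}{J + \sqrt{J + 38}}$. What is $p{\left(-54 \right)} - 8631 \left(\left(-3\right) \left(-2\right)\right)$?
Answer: $- \frac{37957680}{733} + \frac{108 i}{733} \approx -51784.0 + 0.14734 i$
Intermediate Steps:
$p{\left(J \right)} = \frac{2 J}{J + \sqrt{38 + J}}$
$p{\left(-54 \right)} - 8631 \left(\left(-3\right) \left(-2\right)\right) = 2 \left(-54\right) \frac{1}{-54 + \sqrt{38 - 54}} - 8631 \left(\left(-3\right) \left(-2\right)\right) = 2 \left(-54\right) \frac{1}{-54 + \sqrt{-16}} - 51786 = 2 \left(-54\right) \frac{1}{-54 + 4 i} - 51786 = 2 \left(-54\right) \frac{-54 - 4 i}{2932} - 51786 = \left(\frac{1458}{733} + \frac{108 i}{733}\right) - 51786 = - \frac{37957680}{733} + \frac{108 i}{733}$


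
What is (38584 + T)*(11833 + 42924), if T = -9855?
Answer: 1573113853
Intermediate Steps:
(38584 + T)*(11833 + 42924) = (38584 - 9855)*(11833 + 42924) = 28729*54757 = 1573113853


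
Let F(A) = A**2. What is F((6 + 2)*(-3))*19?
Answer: 10944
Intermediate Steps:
F((6 + 2)*(-3))*19 = ((6 + 2)*(-3))**2*19 = (8*(-3))**2*19 = (-24)**2*19 = 576*19 = 10944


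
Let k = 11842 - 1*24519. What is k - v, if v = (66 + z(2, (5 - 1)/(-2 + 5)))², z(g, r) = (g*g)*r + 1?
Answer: -161182/9 ≈ -17909.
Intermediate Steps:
z(g, r) = 1 + r*g² (z(g, r) = g²*r + 1 = r*g² + 1 = 1 + r*g²)
k = -12677 (k = 11842 - 24519 = -12677)
v = 47089/9 (v = (66 + (1 + ((5 - 1)/(-2 + 5))*2²))² = (66 + (1 + (4/3)*4))² = (66 + (1 + 16/3))² = (66 + 19/3)² = (217/3)² = 47089/9 ≈ 5232.1)
k - v = -12677 - 1*47089/9 = -12677 - 47089/9 = -161182/9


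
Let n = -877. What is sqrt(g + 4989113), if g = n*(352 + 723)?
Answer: sqrt(4046338) ≈ 2011.6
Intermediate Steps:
g = -942775 (g = -877*(352 + 723) = -877*1075 = -942775)
sqrt(g + 4989113) = sqrt(-942775 + 4989113) = sqrt(4046338)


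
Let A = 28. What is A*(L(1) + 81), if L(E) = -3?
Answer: 2184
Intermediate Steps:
A*(L(1) + 81) = 28*(-3 + 81) = 28*78 = 2184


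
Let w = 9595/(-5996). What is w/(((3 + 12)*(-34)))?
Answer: 1919/611592 ≈ 0.0031377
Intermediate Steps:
w = -9595/5996 (w = 9595*(-1/5996) = -9595/5996 ≈ -1.6002)
w/(((3 + 12)*(-34))) = -9595*(-1/(34*(3 + 12)))/5996 = -9595/(5996*(15*(-34))) = -9595/5996/(-510) = -9595/5996*(-1/510) = 1919/611592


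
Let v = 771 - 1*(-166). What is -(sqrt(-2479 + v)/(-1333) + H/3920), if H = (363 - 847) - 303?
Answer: 787/3920 + I*sqrt(1542)/1333 ≈ 0.20077 + 0.029459*I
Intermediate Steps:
H = -787 (H = -484 - 303 = -787)
v = 937 (v = 771 + 166 = 937)
-(sqrt(-2479 + v)/(-1333) + H/3920) = -(sqrt(-2479 + 937)/(-1333) - 787/3920) = -(sqrt(-1542)*(-1/1333) - 787*1/3920) = -((I*sqrt(1542))*(-1/1333) - 787/3920) = -(-I*sqrt(1542)/1333 - 787/3920) = -(-787/3920 - I*sqrt(1542)/1333) = 787/3920 + I*sqrt(1542)/1333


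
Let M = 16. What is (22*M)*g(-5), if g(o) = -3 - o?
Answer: 704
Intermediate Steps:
(22*M)*g(-5) = (22*16)*(-3 - 1*(-5)) = 352*(-3 + 5) = 352*2 = 704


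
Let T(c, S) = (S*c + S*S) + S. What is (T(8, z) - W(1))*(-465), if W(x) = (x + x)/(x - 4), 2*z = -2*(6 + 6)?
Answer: -17050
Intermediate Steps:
z = -12 (z = (-2*(6 + 6))/2 = (-2*12)/2 = (½)*(-24) = -12)
W(x) = 2*x/(-4 + x) (W(x) = (2*x)/(-4 + x) = 2*x/(-4 + x))
T(c, S) = S + S² + S*c (T(c, S) = (S*c + S²) + S = (S² + S*c) + S = S + S² + S*c)
(T(8, z) - W(1))*(-465) = (-12*(1 - 12 + 8) - 2/(-4 + 1))*(-465) = (-12*(-3) - 2/(-3))*(-465) = (36 - 2*(-1)/3)*(-465) = (36 - 1*(-⅔))*(-465) = (36 + ⅔)*(-465) = (110/3)*(-465) = -17050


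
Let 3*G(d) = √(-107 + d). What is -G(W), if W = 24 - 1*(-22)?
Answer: -I*√61/3 ≈ -2.6034*I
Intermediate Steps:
W = 46 (W = 24 + 22 = 46)
G(d) = √(-107 + d)/3
-G(W) = -√(-107 + 46)/3 = -√(-61)/3 = -I*√61/3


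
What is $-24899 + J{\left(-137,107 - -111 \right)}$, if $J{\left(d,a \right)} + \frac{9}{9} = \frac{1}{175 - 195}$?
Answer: $- \frac{498001}{20} \approx -24900.0$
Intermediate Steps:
$J{\left(d,a \right)} = - \frac{21}{20}$ ($J{\left(d,a \right)} = -1 + \frac{1}{175 - 195} = -1 + \frac{1}{-20} = -1 - \frac{1}{20} = - \frac{21}{20}$)
$-24899 + J{\left(-137,107 - -111 \right)} = -24899 - \frac{21}{20} = - \frac{498001}{20}$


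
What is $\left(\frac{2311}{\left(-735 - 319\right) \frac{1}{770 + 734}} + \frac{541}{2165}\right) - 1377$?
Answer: $- \frac{5333302808}{1140955} \approx -4674.4$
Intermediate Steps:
$\left(\frac{2311}{\left(-735 - 319\right) \frac{1}{770 + 734}} + \frac{541}{2165}\right) - 1377 = \left(\frac{2311}{\left(-735 - 319\right) \frac{1}{1504}} + 541 \cdot \frac{1}{2165}\right) - 1377 = \left(\frac{2311}{\left(-1054\right) \frac{1}{1504}} + \frac{541}{2165}\right) - 1377 = \left(\frac{2311}{- \frac{527}{752}} + \frac{541}{2165}\right) - 1377 = \left(2311 \left(- \frac{752}{527}\right) + \frac{541}{2165}\right) - 1377 = \left(- \frac{1737872}{527} + \frac{541}{2165}\right) - 1377 = - \frac{3762207773}{1140955} - 1377 = - \frac{5333302808}{1140955}$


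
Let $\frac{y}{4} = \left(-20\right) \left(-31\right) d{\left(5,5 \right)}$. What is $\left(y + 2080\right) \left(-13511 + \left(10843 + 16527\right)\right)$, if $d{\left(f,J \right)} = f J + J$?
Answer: $1059936320$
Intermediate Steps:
$d{\left(f,J \right)} = J + J f$ ($d{\left(f,J \right)} = J f + J = J + J f$)
$y = 74400$ ($y = 4 \left(-20\right) \left(-31\right) 5 \left(1 + 5\right) = 4 \cdot 620 \cdot 5 \cdot 6 = 4 \cdot 620 \cdot 30 = 4 \cdot 18600 = 74400$)
$\left(y + 2080\right) \left(-13511 + \left(10843 + 16527\right)\right) = \left(74400 + 2080\right) \left(-13511 + \left(10843 + 16527\right)\right) = 76480 \left(-13511 + 27370\right) = 76480 \cdot 13859 = 1059936320$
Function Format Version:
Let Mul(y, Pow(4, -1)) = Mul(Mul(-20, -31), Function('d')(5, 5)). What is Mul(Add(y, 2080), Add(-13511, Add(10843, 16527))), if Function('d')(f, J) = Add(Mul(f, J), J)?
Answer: 1059936320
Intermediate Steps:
Function('d')(f, J) = Add(J, Mul(J, f)) (Function('d')(f, J) = Add(Mul(J, f), J) = Add(J, Mul(J, f)))
y = 74400 (y = Mul(4, Mul(Mul(-20, -31), Mul(5, Add(1, 5)))) = Mul(4, Mul(620, Mul(5, 6))) = Mul(4, Mul(620, 30)) = Mul(4, 18600) = 74400)
Mul(Add(y, 2080), Add(-13511, Add(10843, 16527))) = Mul(Add(74400, 2080), Add(-13511, Add(10843, 16527))) = Mul(76480, Add(-13511, 27370)) = Mul(76480, 13859) = 1059936320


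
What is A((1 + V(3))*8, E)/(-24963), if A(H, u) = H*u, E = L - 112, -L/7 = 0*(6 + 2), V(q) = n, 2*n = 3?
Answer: 2240/24963 ≈ 0.089733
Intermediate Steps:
n = 3/2 (n = (½)*3 = 3/2 ≈ 1.5000)
V(q) = 3/2
L = 0 (L = -0*(6 + 2) = -0*8 = -7*0 = 0)
E = -112 (E = 0 - 112 = -112)
A((1 + V(3))*8, E)/(-24963) = (((1 + 3/2)*8)*(-112))/(-24963) = (((5/2)*8)*(-112))*(-1/24963) = (20*(-112))*(-1/24963) = -2240*(-1/24963) = 2240/24963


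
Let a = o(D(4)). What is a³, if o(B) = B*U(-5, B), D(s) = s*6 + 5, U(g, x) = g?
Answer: -3048625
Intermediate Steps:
D(s) = 5 + 6*s (D(s) = 6*s + 5 = 5 + 6*s)
o(B) = -5*B (o(B) = B*(-5) = -5*B)
a = -145 (a = -5*(5 + 6*4) = -5*(5 + 24) = -5*29 = -145)
a³ = (-145)³ = -3048625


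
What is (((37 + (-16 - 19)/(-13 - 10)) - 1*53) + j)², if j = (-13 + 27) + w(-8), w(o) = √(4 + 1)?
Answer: 2766/529 - 22*√5/23 ≈ 3.0899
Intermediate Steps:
w(o) = √5
j = 14 + √5 (j = (-13 + 27) + √5 = 14 + √5 ≈ 16.236)
(((37 + (-16 - 19)/(-13 - 10)) - 1*53) + j)² = (((37 + (-16 - 19)/(-13 - 10)) - 1*53) + (14 + √5))² = (((37 - 35/(-23)) - 53) + (14 + √5))² = (((37 - 35*(-1/23)) - 53) + (14 + √5))² = (((37 + 35/23) - 53) + (14 + √5))² = ((886/23 - 53) + (14 + √5))² = (-333/23 + (14 + √5))² = (-11/23 + √5)²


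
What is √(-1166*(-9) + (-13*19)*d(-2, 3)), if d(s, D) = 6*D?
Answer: 12*√42 ≈ 77.769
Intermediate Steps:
√(-1166*(-9) + (-13*19)*d(-2, 3)) = √(-1166*(-9) + (-13*19)*(6*3)) = √(10494 - 247*18) = √(10494 - 4446) = √6048 = 12*√42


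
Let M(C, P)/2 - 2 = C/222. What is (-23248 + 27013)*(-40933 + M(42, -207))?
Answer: -5701561635/37 ≈ -1.5410e+8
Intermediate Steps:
M(C, P) = 4 + C/111 (M(C, P) = 4 + 2*(C/222) = 4 + C/111)
(-23248 + 27013)*(-40933 + M(42, -207)) = (-23248 + 27013)*(-40933 + (4 + (1/111)*42)) = 3765*(-40933 + (4 + 14/37)) = 3765*(-40933 + 162/37) = 3765*(-1514359/37) = -5701561635/37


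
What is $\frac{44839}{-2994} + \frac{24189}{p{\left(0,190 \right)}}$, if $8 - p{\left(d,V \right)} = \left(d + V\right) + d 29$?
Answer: $- \frac{20145641}{136227} \approx -147.88$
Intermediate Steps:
$p{\left(d,V \right)} = 8 - V - 30 d$ ($p{\left(d,V \right)} = 8 - \left(\left(d + V\right) + d 29\right) = 8 - \left(\left(V + d\right) + 29 d\right) = 8 - \left(V + 30 d\right) = 8 - V - 30 d$)
$\frac{44839}{-2994} + \frac{24189}{p{\left(0,190 \right)}} = \frac{44839}{-2994} + \frac{24189}{8 - 190 - 0} = 44839 \left(- \frac{1}{2994}\right) + \frac{24189}{8 - 190 + 0} = - \frac{44839}{2994} + \frac{24189}{-182} = - \frac{44839}{2994} + 24189 \left(- \frac{1}{182}\right) = - \frac{44839}{2994} - \frac{24189}{182} = - \frac{20145641}{136227}$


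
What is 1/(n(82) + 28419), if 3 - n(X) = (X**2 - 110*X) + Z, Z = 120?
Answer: 1/30598 ≈ 3.2682e-5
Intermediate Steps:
n(X) = -117 - X**2 + 110*X (n(X) = 3 - ((X**2 - 110*X) + 120) = 3 - (120 + X**2 - 110*X) = 3 + (-120 - X**2 + 110*X) = -117 - X**2 + 110*X)
1/(n(82) + 28419) = 1/((-117 - 1*82**2 + 110*82) + 28419) = 1/((-117 - 1*6724 + 9020) + 28419) = 1/((-117 - 6724 + 9020) + 28419) = 1/(2179 + 28419) = 1/30598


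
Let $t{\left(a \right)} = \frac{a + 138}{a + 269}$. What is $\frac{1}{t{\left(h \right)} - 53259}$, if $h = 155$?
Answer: $- \frac{424}{22581523} \approx -1.8776 \cdot 10^{-5}$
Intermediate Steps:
$t{\left(a \right)} = \frac{138 + a}{269 + a}$
$\frac{1}{t{\left(h \right)} - 53259} = \frac{1}{\frac{138 + 155}{269 + 155} - 53259} = \frac{1}{\frac{1}{424} \cdot 293 - 53259} = \frac{1}{\frac{293}{424} - 53259} = \frac{1}{- \frac{22581523}{424}} = - \frac{424}{22581523}$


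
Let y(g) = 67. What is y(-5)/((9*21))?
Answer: 67/189 ≈ 0.35450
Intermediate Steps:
y(-5)/((9*21)) = 67/((9*21)) = 67/189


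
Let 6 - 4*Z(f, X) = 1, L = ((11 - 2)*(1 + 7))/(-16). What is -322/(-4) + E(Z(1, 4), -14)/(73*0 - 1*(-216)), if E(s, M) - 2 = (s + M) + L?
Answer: 69491/864 ≈ 80.429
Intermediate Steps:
L = -9/2 (L = (9*8)*(-1/16) = 72*(-1/16) = -9/2 ≈ -4.5000)
Z(f, X) = 5/4 (Z(f, X) = 3/2 - 1/4*1 = 3/2 - 1/4 = 5/4)
E(s, M) = -5/2 + M + s (E(s, M) = 2 + ((s + M) - 9/2) = 2 + ((M + s) - 9/2) = 2 + (-9/2 + M + s) = -5/2 + M + s)
-322/(-4) + E(Z(1, 4), -14)/(73*0 - 1*(-216)) = -322/(-4) + (-5/2 - 14 + 5/4)/(73*0 - 1*(-216)) = -322*(-1/4) - 61/(4*(0 + 216)) = 161/2 - 61/4/216 = 161/2 - 61/4*1/216 = 161/2 - 61/864 = 69491/864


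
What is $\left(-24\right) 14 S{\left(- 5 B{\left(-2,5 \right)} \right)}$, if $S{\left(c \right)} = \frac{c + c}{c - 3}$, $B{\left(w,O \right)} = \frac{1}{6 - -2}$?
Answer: $- \frac{3360}{29} \approx -115.86$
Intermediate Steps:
$B{\left(w,O \right)} = \frac{1}{8}$ ($B{\left(w,O \right)} = \frac{1}{6 + 2} = \frac{1}{8}$)
$S{\left(c \right)} = \frac{2 c}{-3 + c}$
$\left(-24\right) 14 S{\left(- 5 B{\left(-2,5 \right)} \right)} = \left(-24\right) 14 \frac{2 \left(\left(-5\right) \frac{1}{8}\right)}{-3 - \frac{5}{8}} = - 336 \cdot 2 \left(- \frac{5}{8}\right) \frac{1}{-3 - \frac{5}{8}} = - 336 \cdot 2 \left(- \frac{5}{8}\right) \frac{1}{- \frac{29}{8}} = - 336 \cdot 2 \left(- \frac{5}{8}\right) \left(- \frac{8}{29}\right) = \left(-336\right) \frac{10}{29} = - \frac{3360}{29}$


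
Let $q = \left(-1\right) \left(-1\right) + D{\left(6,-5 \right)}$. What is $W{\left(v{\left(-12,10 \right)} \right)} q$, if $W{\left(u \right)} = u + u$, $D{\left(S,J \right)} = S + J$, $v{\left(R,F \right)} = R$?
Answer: $-48$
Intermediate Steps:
$D{\left(S,J \right)} = J + S$
$W{\left(u \right)} = 2 u$
$q = 2$ ($q = \left(-1\right) \left(-1\right) + \left(-5 + 6\right) = 1 + 1 = 2$)
$W{\left(v{\left(-12,10 \right)} \right)} q = 2 \left(-12\right) 2 = \left(-24\right) 2 = -48$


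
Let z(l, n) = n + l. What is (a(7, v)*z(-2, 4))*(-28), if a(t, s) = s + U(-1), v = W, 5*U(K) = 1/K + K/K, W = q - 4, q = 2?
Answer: 112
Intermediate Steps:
z(l, n) = l + n
W = -2 (W = 2 - 4 = -2)
U(K) = 1/5 + 1/(5*K) (U(K) = (1/K + K/K)/5 = (1/K + 1)/5 = (1 + 1/K)/5 = 1/5 + 1/(5*K))
v = -2
a(t, s) = s (a(t, s) = s + (1/5)*(1 - 1)/(-1) = s + (1/5)*(-1)*0 = s + 0 = s)
(a(7, v)*z(-2, 4))*(-28) = -2*(-2 + 4)*(-28) = -2*2*(-28) = -4*(-28) = 112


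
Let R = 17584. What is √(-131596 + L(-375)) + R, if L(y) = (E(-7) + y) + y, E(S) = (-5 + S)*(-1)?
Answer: 17584 + I*√132334 ≈ 17584.0 + 363.78*I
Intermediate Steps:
E(S) = 5 - S
L(y) = 12 + 2*y (L(y) = ((5 - 1*(-7)) + y) + y = ((5 + 7) + y) + y = (12 + y) + y = 12 + 2*y)
√(-131596 + L(-375)) + R = √(-131596 + (12 + 2*(-375))) + 17584 = √(-131596 + (12 - 750)) + 17584 = √(-131596 - 738) + 17584 = √(-132334) + 17584 = I*√132334 + 17584 = 17584 + I*√132334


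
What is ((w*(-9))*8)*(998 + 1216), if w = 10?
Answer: -1594080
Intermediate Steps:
((w*(-9))*8)*(998 + 1216) = ((10*(-9))*8)*(998 + 1216) = -90*8*2214 = -720*2214 = -1594080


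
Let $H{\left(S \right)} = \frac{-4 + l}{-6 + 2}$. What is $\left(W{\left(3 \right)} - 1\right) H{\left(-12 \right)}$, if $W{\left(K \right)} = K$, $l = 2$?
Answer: $1$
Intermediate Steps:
$H{\left(S \right)} = \frac{1}{2}$ ($H{\left(S \right)} = \frac{-4 + 2}{-6 + 2} = - \frac{2}{-4} = \left(-2\right) \left(- \frac{1}{4}\right) = \frac{1}{2}$)
$\left(W{\left(3 \right)} - 1\right) H{\left(-12 \right)} = \left(3 - 1\right) \frac{1}{2} = 2 \cdot \frac{1}{2} = 1$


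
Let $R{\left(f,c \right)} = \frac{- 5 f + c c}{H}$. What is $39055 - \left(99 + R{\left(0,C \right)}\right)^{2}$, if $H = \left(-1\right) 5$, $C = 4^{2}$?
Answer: $\frac{919254}{25} \approx 36770.0$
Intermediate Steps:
$C = 16$
$H = -5$
$R{\left(f,c \right)} = f - \frac{c^{2}}{5}$ ($R{\left(f,c \right)} = \frac{- 5 f + c c}{-5} = \left(- 5 f + c^{2}\right) \left(- \frac{1}{5}\right) = \left(c^{2} - 5 f\right) \left(- \frac{1}{5}\right) = f - \frac{c^{2}}{5}$)
$39055 - \left(99 + R{\left(0,C \right)}\right)^{2} = 39055 - \left(99 + \left(0 - \frac{16^{2}}{5}\right)\right)^{2} = 39055 - \left(99 + \left(0 - \frac{256}{5}\right)\right)^{2} = 39055 - \left(99 - \frac{256}{5}\right)^{2} = 39055 - \left(\frac{239}{5}\right)^{2} = 39055 - \frac{57121}{25} = \frac{919254}{25}$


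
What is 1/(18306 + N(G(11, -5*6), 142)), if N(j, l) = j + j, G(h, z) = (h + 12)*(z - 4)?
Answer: 1/16742 ≈ 5.9730e-5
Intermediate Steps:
G(h, z) = (-4 + z)*(12 + h) (G(h, z) = (12 + h)*(-4 + z) = (-4 + z)*(12 + h))
N(j, l) = 2*j
1/(18306 + N(G(11, -5*6), 142)) = 1/(18306 + 2*(-48 - 4*11 + 12*(-5*6) + 11*(-5*6))) = 1/(18306 + 2*(-48 - 44 + 12*(-30) + 11*(-30))) = 1/(18306 + 2*(-48 - 44 - 360 - 330)) = 1/(18306 + 2*(-782)) = 1/(18306 - 1564) = 1/16742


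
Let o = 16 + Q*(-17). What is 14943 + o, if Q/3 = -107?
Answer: 20416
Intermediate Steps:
Q = -321 (Q = 3*(-107) = -321)
o = 5473 (o = 16 - 321*(-17) = 16 + 5457 = 5473)
14943 + o = 14943 + 5473 = 20416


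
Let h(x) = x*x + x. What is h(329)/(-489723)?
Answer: -36190/163241 ≈ -0.22170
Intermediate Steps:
h(x) = x + x² (h(x) = x² + x = x + x²)
h(329)/(-489723) = (329*(1 + 329))/(-489723) = (329*330)*(-1/489723) = 108570*(-1/489723) = -36190/163241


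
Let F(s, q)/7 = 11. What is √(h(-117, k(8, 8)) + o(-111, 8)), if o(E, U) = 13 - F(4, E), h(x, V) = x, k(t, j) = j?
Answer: I*√181 ≈ 13.454*I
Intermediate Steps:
F(s, q) = 77 (F(s, q) = 7*11 = 77)
o(E, U) = -64 (o(E, U) = 13 - 1*77 = 13 - 77 = -64)
√(h(-117, k(8, 8)) + o(-111, 8)) = √(-117 - 64) = √(-181) = I*√181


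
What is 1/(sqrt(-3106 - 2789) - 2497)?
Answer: -2497/6240904 - 3*I*sqrt(655)/6240904 ≈ -0.0004001 - 1.2303e-5*I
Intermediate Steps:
1/(sqrt(-3106 - 2789) - 2497) = 1/(sqrt(-5895) - 2497) = 1/(3*I*sqrt(655) - 2497) = 1/(-2497 + 3*I*sqrt(655))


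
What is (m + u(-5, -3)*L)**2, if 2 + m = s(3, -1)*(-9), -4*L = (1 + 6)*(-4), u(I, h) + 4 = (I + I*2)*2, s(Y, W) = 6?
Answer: 86436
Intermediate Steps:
u(I, h) = -4 + 6*I (u(I, h) = -4 + (I + I*2)*2 = -4 + (I + 2*I)*2 = -4 + (3*I)*2 = -4 + 6*I)
L = 7 (L = -(1 + 6)*(-4)/4 = -7*(-4)/4 = -1/4*(-28) = 7)
m = -56 (m = -2 + 6*(-9) = -2 - 54 = -56)
(m + u(-5, -3)*L)**2 = (-56 + (-4 + 6*(-5))*7)**2 = (-56 + (-4 - 30)*7)**2 = (-56 - 34*7)**2 = (-56 - 238)**2 = (-294)**2 = 86436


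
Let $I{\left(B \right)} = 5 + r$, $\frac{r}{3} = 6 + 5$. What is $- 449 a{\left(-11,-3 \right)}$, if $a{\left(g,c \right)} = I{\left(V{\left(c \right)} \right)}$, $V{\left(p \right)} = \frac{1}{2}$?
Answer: $-17062$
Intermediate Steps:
$r = 33$ ($r = 3 \left(6 + 5\right) = 3 \cdot 11 = 33$)
$V{\left(p \right)} = \frac{1}{2}$
$I{\left(B \right)} = 38$ ($I{\left(B \right)} = 5 + 33 = 38$)
$a{\left(g,c \right)} = 38$
$- 449 a{\left(-11,-3 \right)} = \left(-449\right) 38 = -17062$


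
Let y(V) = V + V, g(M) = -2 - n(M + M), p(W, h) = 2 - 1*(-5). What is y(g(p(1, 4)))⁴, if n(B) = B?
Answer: 1048576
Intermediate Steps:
p(W, h) = 7 (p(W, h) = 2 + 5 = 7)
g(M) = -2 - 2*M (g(M) = -2 - (M + M) = -2 - 2*M)
y(V) = 2*V
y(g(p(1, 4)))⁴ = (2*(-2 - 2*7))⁴ = (2*(-2 - 14))⁴ = (2*(-16))⁴ = (-32)⁴ = 1048576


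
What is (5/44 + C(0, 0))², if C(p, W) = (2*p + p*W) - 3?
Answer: 16129/1936 ≈ 8.3311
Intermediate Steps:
C(p, W) = -3 + 2*p + W*p (C(p, W) = (2*p + W*p) - 3 = -3 + 2*p + W*p)
(5/44 + C(0, 0))² = (5/44 + (-3 + 2*0 + 0*0))² = (5*(1/44) + (-3 + 0 + 0))² = (5/44 - 3)² = (-127/44)² = 16129/1936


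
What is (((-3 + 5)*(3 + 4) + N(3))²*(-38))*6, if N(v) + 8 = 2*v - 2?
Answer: -22800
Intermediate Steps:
N(v) = -10 + 2*v (N(v) = -8 + (2*v - 2) = -8 + (-2 + 2*v) = -10 + 2*v)
(((-3 + 5)*(3 + 4) + N(3))²*(-38))*6 = (((-3 + 5)*(3 + 4) + (-10 + 2*3))²*(-38))*6 = ((2*7 + (-10 + 6))²*(-38))*6 = ((14 - 4)²*(-38))*6 = (10²*(-38))*6 = (100*(-38))*6 = -3800*6 = -22800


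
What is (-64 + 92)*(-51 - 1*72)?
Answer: -3444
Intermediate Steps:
(-64 + 92)*(-51 - 1*72) = 28*(-51 - 72) = 28*(-123) = -3444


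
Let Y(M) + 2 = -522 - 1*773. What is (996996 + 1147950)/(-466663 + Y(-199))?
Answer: -1072473/233980 ≈ -4.5836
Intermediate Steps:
Y(M) = -1297 (Y(M) = -2 + (-522 - 1*773) = -2 + (-522 - 773) = -2 - 1295 = -1297)
(996996 + 1147950)/(-466663 + Y(-199)) = (996996 + 1147950)/(-466663 - 1297) = 2144946/(-467960) = 2144946*(-1/467960) = -1072473/233980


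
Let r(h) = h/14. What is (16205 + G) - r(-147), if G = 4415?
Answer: 41261/2 ≈ 20631.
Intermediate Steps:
r(h) = h/14 (r(h) = h*(1/14) = h/14)
(16205 + G) - r(-147) = (16205 + 4415) - (-147)/14 = 20620 - 1*(-21/2) = 20620 + 21/2 = 41261/2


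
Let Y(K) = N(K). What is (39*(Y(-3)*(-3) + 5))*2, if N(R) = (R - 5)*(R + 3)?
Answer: 390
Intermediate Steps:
N(R) = (-5 + R)*(3 + R)
Y(K) = -15 + K² - 2*K
(39*(Y(-3)*(-3) + 5))*2 = (39*((-15 + (-3)² - 2*(-3))*(-3) + 5))*2 = (39*((-15 + 9 + 6)*(-3) + 5))*2 = (39*(0*(-3) + 5))*2 = (39*(0 + 5))*2 = (39*5)*2 = 195*2 = 390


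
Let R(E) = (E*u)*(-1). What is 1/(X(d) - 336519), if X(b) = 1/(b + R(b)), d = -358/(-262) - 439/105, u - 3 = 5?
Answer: -38714/13027994601 ≈ -2.9716e-6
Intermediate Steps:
u = 8 (u = 3 + 5 = 8)
d = -38714/13755 (d = -358*(-1/262) - 439*1/105 = 179/131 - 439/105 = -38714/13755 ≈ -2.8145)
R(E) = -8*E (R(E) = (E*8)*(-1) = (8*E)*(-1) = -8*E)
X(b) = -1/(7*b) (X(b) = 1/(b - 8*b) = 1/(-7*b) = -1/(7*b))
1/(X(d) - 336519) = 1/(-1/(7*(-38714/13755)) - 336519) = 1/(-1/7*(-13755/38714) - 336519) = 1/(1965/38714 - 336519) = 1/(-13027994601/38714) = -38714/13027994601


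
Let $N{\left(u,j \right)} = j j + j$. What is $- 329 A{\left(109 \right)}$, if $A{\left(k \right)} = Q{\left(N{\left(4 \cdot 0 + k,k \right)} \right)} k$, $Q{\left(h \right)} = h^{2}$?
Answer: $-5155380946100$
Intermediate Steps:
$N{\left(u,j \right)} = j + j^{2}$ ($N{\left(u,j \right)} = j^{2} + j = j + j^{2}$)
$A{\left(k \right)} = k^{3} \left(1 + k\right)^{2}$ ($A{\left(k \right)} = \left(k \left(1 + k\right)\right)^{2} k = k^{2} \left(1 + k\right)^{2} k = k^{3} \left(1 + k\right)^{2}$)
$- 329 A{\left(109 \right)} = - 329 \cdot 109^{3} \left(1 + 109\right)^{2} = - 329 \cdot 1295029 \cdot 110^{2} = - 329 \cdot 1295029 \cdot 12100 = \left(-329\right) 15669850900 = -5155380946100$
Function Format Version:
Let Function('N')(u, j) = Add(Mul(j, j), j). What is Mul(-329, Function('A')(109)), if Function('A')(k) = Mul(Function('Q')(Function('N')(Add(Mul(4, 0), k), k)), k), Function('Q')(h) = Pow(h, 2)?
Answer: -5155380946100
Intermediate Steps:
Function('N')(u, j) = Add(j, Pow(j, 2)) (Function('N')(u, j) = Add(Pow(j, 2), j) = Add(j, Pow(j, 2)))
Function('A')(k) = Mul(Pow(k, 3), Pow(Add(1, k), 2)) (Function('A')(k) = Mul(Pow(Mul(k, Add(1, k)), 2), k) = Mul(Mul(Pow(k, 2), Pow(Add(1, k), 2)), k) = Mul(Pow(k, 3), Pow(Add(1, k), 2)))
Mul(-329, Function('A')(109)) = Mul(-329, Mul(Pow(109, 3), Pow(Add(1, 109), 2))) = Mul(-329, Mul(1295029, Pow(110, 2))) = Mul(-329, Mul(1295029, 12100)) = Mul(-329, 15669850900) = -5155380946100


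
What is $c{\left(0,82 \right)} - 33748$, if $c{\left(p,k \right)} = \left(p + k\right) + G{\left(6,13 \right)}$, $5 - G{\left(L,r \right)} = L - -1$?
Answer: $-33668$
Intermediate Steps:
$G{\left(L,r \right)} = 4 - L$ ($G{\left(L,r \right)} = 5 - \left(L - -1\right) = 5 - \left(L + 1\right) = 5 - \left(1 + L\right) = 4 - L$)
$c{\left(p,k \right)} = -2 + k + p$ ($c{\left(p,k \right)} = \left(p + k\right) + \left(4 - 6\right) = \left(k + p\right) + \left(4 - 6\right) = \left(k + p\right) - 2 = -2 + k + p$)
$c{\left(0,82 \right)} - 33748 = \left(-2 + 82 + 0\right) - 33748 = 80 - 33748 = -33668$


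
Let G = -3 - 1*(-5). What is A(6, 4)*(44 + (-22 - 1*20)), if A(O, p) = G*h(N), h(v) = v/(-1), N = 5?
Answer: -20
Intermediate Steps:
G = 2 (G = -3 + 5 = 2)
h(v) = -v (h(v) = v*(-1) = -v)
A(O, p) = -10 (A(O, p) = 2*(-1*5) = 2*(-5) = -10)
A(6, 4)*(44 + (-22 - 1*20)) = -10*(44 + (-22 - 1*20)) = -10*(44 + (-22 - 20)) = -10*(44 - 42) = -10*2 = -20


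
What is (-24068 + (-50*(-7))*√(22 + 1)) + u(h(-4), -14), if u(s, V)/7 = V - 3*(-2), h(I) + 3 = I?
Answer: -24124 + 350*√23 ≈ -22445.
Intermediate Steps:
h(I) = -3 + I
u(s, V) = 42 + 7*V (u(s, V) = 7*(V - 3*(-2)) = 7*(V + 6) = 7*(6 + V) = 42 + 7*V)
(-24068 + (-50*(-7))*√(22 + 1)) + u(h(-4), -14) = (-24068 + (-50*(-7))*√(22 + 1)) + (42 + 7*(-14)) = (-24068 + 350*√23) + (42 - 98) = (-24068 + 350*√23) - 56 = -24124 + 350*√23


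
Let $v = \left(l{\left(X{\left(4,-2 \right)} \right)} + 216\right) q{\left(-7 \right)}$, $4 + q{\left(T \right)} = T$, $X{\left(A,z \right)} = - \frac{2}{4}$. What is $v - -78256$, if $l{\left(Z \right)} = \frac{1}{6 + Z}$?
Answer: $75878$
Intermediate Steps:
$X{\left(A,z \right)} = - \frac{1}{2}$ ($X{\left(A,z \right)} = \left(-2\right) \frac{1}{4} = - \frac{1}{2}$)
$q{\left(T \right)} = -4 + T$
$v = -2378$ ($v = \left(\frac{1}{6 - \frac{1}{2}} + 216\right) \left(-4 - 7\right) = \left(\frac{1}{\frac{11}{2}} + 216\right) \left(-11\right) = \left(\frac{2}{11} + 216\right) \left(-11\right) = \frac{2378}{11} \left(-11\right) = -2378$)
$v - -78256 = -2378 - -78256 = -2378 + 78256 = 75878$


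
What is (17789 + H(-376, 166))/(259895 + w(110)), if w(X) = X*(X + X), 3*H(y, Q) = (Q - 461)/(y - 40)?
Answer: 22200967/354550560 ≈ 0.062617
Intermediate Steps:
H(y, Q) = (-461 + Q)/(3*(-40 + y)) (H(y, Q) = ((Q - 461)/(y - 40))/3 = ((-461 + Q)/(-40 + y))/3 = (-461 + Q)/(3*(-40 + y)))
w(X) = 2*X**2 (w(X) = X*(2*X) = 2*X**2)
(17789 + H(-376, 166))/(259895 + w(110)) = (17789 + (-461 + 166)/(3*(-40 - 376)))/(259895 + 2*110**2) = (17789 + (1/3)*(-295)/(-416))/(259895 + 2*12100) = (17789 + (1/3)*(-1/416)*(-295))/(259895 + 24200) = (17789 + 295/1248)/284095 = (22200967/1248)*(1/284095) = 22200967/354550560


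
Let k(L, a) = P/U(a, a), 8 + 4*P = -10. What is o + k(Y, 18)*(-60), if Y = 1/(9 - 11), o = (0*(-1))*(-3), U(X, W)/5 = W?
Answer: 3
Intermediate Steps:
P = -9/2 (P = -2 + (¼)*(-10) = -2 - 5/2 = -9/2 ≈ -4.5000)
U(X, W) = 5*W
o = 0 (o = 0*(-3) = 0)
Y = -½ (Y = 1/(-2) = -½ ≈ -0.50000)
k(L, a) = -9/(10*a) (k(L, a) = -9*1/(5*a)/2 = -9/(10*a))
o + k(Y, 18)*(-60) = 0 - 9/10/18*(-60) = 0 - 9/10*1/18*(-60) = 0 - 1/20*(-60) = 0 + 3 = 3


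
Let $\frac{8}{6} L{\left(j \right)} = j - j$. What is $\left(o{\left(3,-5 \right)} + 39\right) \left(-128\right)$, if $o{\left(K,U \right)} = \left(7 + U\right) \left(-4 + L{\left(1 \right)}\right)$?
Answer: $-3968$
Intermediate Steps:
$L{\left(j \right)} = 0$ ($L{\left(j \right)} = \frac{3 \left(j - j\right)}{4} = \frac{3}{4} \cdot 0 = 0$)
$o{\left(K,U \right)} = -28 - 4 U$ ($o{\left(K,U \right)} = \left(7 + U\right) \left(-4 + 0\right) = \left(7 + U\right) \left(-4\right) = -28 - 4 U$)
$\left(o{\left(3,-5 \right)} + 39\right) \left(-128\right) = \left(\left(-28 - -20\right) + 39\right) \left(-128\right) = \left(\left(-28 + 20\right) + 39\right) \left(-128\right) = \left(-8 + 39\right) \left(-128\right) = 31 \left(-128\right) = -3968$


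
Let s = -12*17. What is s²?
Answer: 41616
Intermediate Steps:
s = -204
s² = (-204)² = 41616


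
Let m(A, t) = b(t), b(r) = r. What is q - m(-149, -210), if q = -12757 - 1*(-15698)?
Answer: 3151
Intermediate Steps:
m(A, t) = t
q = 2941 (q = -12757 + 15698 = 2941)
q - m(-149, -210) = 2941 - 1*(-210) = 2941 + 210 = 3151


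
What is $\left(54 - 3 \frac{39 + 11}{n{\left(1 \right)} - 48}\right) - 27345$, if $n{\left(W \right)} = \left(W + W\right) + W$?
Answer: $- \frac{81863}{3} \approx -27288.0$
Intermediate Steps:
$n{\left(W \right)} = 3 W$ ($n{\left(W \right)} = 2 W + W = 3 W$)
$\left(54 - 3 \frac{39 + 11}{n{\left(1 \right)} - 48}\right) - 27345 = \left(54 - 3 \frac{39 + 11}{3 \cdot 1 - 48}\right) - 27345 = \left(54 - 3 \frac{50}{3 - 48}\right) - 27345 = \left(54 - 3 \frac{50}{-45}\right) - 27345 = \left(54 - 3 \cdot 50 \left(- \frac{1}{45}\right)\right) - 27345 = \left(54 - - \frac{10}{3}\right) - 27345 = \left(54 + \frac{10}{3}\right) - 27345 = \frac{172}{3} - 27345 = - \frac{81863}{3}$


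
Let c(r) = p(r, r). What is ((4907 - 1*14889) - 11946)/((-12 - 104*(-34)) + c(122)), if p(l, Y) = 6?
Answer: -10964/1765 ≈ -6.2119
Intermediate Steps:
c(r) = 6
((4907 - 1*14889) - 11946)/((-12 - 104*(-34)) + c(122)) = ((4907 - 1*14889) - 11946)/((-12 - 104*(-34)) + 6) = ((4907 - 14889) - 11946)/((-12 + 3536) + 6) = (-9982 - 11946)/(3524 + 6) = -21928/3530 = -21928*1/3530 = -10964/1765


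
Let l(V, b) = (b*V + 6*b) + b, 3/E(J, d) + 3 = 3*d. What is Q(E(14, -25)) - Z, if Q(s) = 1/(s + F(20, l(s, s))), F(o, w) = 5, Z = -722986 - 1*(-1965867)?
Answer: -160331623/129 ≈ -1.2429e+6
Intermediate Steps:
E(J, d) = 3/(-3 + 3*d)
Z = 1242881 (Z = -722986 + 1965867 = 1242881)
l(V, b) = 7*b + V*b (l(V, b) = (V*b + 6*b) + b = (6*b + V*b) + b = 7*b + V*b)
Q(s) = 1/(5 + s) (Q(s) = 1/(s + 5) = 1/(5 + s))
Q(E(14, -25)) - Z = 1/(5 + 1/(-1 - 25)) - 1*1242881 = 1/(5 + 1/(-26)) - 1242881 = 1/(5 - 1/26) - 1242881 = 1/(129/26) - 1242881 = 26/129 - 1242881 = -160331623/129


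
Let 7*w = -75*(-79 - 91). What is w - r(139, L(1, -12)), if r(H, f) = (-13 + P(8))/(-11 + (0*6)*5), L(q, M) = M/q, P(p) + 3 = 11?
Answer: 140215/77 ≈ 1821.0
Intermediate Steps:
P(p) = 8 (P(p) = -3 + 11 = 8)
r(H, f) = 5/11 (r(H, f) = (-13 + 8)/(-11 + (0*6)*5) = -5/(-11 + 0*5) = -5/(-11 + 0) = -5/(-11) = -5*(-1/11) = 5/11)
w = 12750/7 (w = (-75*(-79 - 91))/7 = (-75*(-170))/7 = (⅐)*12750 = 12750/7 ≈ 1821.4)
w - r(139, L(1, -12)) = 12750/7 - 1*5/11 = 12750/7 - 5/11 = 140215/77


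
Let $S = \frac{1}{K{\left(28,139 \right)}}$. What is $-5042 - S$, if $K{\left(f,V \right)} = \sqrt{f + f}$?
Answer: $-5042 - \frac{\sqrt{14}}{28} \approx -5042.1$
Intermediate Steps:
$K{\left(f,V \right)} = \sqrt{2} \sqrt{f}$ ($K{\left(f,V \right)} = \sqrt{2 f} = \sqrt{2} \sqrt{f}$)
$S = \frac{\sqrt{14}}{28}$ ($S = \frac{1}{\sqrt{2} \sqrt{28}} = \frac{1}{\sqrt{2} \cdot 2 \sqrt{7}} = \frac{1}{2 \sqrt{14}} = \frac{\sqrt{14}}{28} \approx 0.13363$)
$-5042 - S = -5042 - \frac{\sqrt{14}}{28}$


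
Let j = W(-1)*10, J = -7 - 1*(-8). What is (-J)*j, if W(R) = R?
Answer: 10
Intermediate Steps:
J = 1 (J = -7 + 8 = 1)
j = -10 (j = -1*10 = -10)
(-J)*j = -1*1*(-10) = -1*(-10) = 10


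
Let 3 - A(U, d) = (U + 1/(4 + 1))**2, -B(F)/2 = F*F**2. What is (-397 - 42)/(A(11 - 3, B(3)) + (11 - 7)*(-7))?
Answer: 10975/2306 ≈ 4.7593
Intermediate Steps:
B(F) = -2*F**3 (B(F) = -2*F*F**2 = -2*F**3)
A(U, d) = 3 - (1/5 + U)**2 (A(U, d) = 3 - (U + 1/(4 + 1))**2 = 3 - (U + 1/5)**2 = 3 - (1/5 + U)**2)
(-397 - 42)/(A(11 - 3, B(3)) + (11 - 7)*(-7)) = (-397 - 42)/((3 - (1 + 5*(11 - 3))**2/25) + (11 - 7)*(-7)) = -439/((3 - (1 + 5*8)**2/25) + 4*(-7)) = -439/((3 - (1 + 40)**2/25) - 28) = -439/((3 - 1/25*41**2) - 28) = -439/((3 - 1/25*1681) - 28) = -439/((3 - 1681/25) - 28) = -439/(-1606/25 - 28) = -439/(-2306/25) = -439*(-25/2306) = 10975/2306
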